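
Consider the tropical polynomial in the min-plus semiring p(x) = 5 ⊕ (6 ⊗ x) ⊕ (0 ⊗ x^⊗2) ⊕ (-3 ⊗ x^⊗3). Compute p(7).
p(7) = 5

A tropical monomial a ⊗ x^⊗i evaluates to a + i · x. Evaluating each term at x = 7:
  Term 0 contributes 5 + 0 · 7 = 5
  Term 1 contributes 6 + 1 · 7 = 13
  Term 2 contributes 0 + 2 · 7 = 14
  Term 3 contributes -3 + 3 · 7 = 18
p(7) = ⊕ of these = min[5, 13, 14, 18] = 5.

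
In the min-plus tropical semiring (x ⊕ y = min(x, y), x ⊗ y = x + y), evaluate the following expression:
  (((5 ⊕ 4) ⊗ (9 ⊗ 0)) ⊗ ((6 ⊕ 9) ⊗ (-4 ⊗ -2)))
(((5 ⊕ 4) ⊗ (9 ⊗ 0)) ⊗ ((6 ⊕ 9) ⊗ (-4 ⊗ -2))) = 13

Expand innermost to outermost. Recall ⊕ takes the minimum of its arguments and ⊗ takes their sum. Working out the expression (((5 ⊕ 4) ⊗ (9 ⊗ 0)) ⊗ ((6 ⊕ 9) ⊗ (-4 ⊗ -2))) gives 13.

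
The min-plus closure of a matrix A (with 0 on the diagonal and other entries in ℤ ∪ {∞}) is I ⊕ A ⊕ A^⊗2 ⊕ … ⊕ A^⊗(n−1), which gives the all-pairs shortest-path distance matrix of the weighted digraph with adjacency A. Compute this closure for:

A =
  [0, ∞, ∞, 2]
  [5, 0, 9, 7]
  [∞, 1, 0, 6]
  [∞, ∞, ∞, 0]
Closure =
  [0, ∞, ∞, 2]
  [5, 0, 9, 7]
  [6, 1, 0, 6]
  [∞, ∞, ∞, 0]

This is the Floyd-Warshall all-pairs shortest-path computation. For each intermediate vertex k = 0, 1, …, 3, update dist[i][j] ← min(dist[i][j], dist[i][k] + dist[k][j]). The final matrix gives, for each (i, j), the minimum total weight of any directed path from i to j (possibly empty when i = j).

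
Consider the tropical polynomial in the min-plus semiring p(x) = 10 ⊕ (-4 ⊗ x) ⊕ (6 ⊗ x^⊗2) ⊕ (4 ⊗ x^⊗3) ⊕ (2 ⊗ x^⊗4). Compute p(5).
p(5) = 1

A tropical monomial a ⊗ x^⊗i evaluates to a + i · x. Evaluating each term at x = 5:
  Term 0 contributes 10 + 0 · 5 = 10
  Term 1 contributes -4 + 1 · 5 = 1
  Term 2 contributes 6 + 2 · 5 = 16
  Term 3 contributes 4 + 3 · 5 = 19
  Term 4 contributes 2 + 4 · 5 = 22
p(5) = ⊕ of these = min[10, 1, 16, 19, 22] = 1.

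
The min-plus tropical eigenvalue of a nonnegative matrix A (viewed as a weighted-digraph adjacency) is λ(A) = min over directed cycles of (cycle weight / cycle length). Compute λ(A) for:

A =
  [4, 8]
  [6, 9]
λ(A) = 4

Enumerate directed cycles and compute their means (weight / length). Sample:
  cycle 0 → 0: weight = 4, length = 1, mean = 4/1 ≈ 4.000
  cycle 1 → 1: weight = 9, length = 1, mean = 9/1 ≈ 9.000
  cycle 0 → 1 → 0: weight = 14, length = 2, mean = 14/2 ≈ 7.000
  cycle 1 → 0 → 1: weight = 14, length = 2, mean = 14/2 ≈ 7.000
Minimum mean = 4.000, attained e.g. along the cycle 0 → 0 with weight 4 and length 1. So λ(A) = 4/1 = 4.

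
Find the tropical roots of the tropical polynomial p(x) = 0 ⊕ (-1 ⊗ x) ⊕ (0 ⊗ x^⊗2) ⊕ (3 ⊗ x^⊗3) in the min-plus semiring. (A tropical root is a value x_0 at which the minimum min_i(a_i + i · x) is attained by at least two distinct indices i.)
Roots: {-3, -1, 1}

Each tropical root is a break point of the lower envelope of the lines y = a_i + i · x (there are 4 lines, with slopes 0, 1, ..., 3). Only the lines that attain the minimum somewhere contribute to roots; other lines are dominated. Here the surviving (envelope) indices are i = 3, i = 2, i = 1, i = 0.
Intersections between consecutive envelope lines give the roots: for adjacent envelope indices i < j the intersection is x = (a_i − a_j) / (j − i). Reading off the sorted break points: {-3, -1, 1}.
Verification: at each break x_0, at least two indices attain the minimum of min_i(a_i + i · x_0).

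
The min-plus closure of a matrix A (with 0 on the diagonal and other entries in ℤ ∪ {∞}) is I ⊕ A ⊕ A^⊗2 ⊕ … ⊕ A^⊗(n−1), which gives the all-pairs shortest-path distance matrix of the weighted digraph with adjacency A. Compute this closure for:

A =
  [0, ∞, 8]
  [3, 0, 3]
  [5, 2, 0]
Closure =
  [0, 10, 8]
  [3, 0, 3]
  [5, 2, 0]

This is the Floyd-Warshall all-pairs shortest-path computation. For each intermediate vertex k = 0, 1, …, 2, update dist[i][j] ← min(dist[i][j], dist[i][k] + dist[k][j]). The final matrix gives, for each (i, j), the minimum total weight of any directed path from i to j (possibly empty when i = j).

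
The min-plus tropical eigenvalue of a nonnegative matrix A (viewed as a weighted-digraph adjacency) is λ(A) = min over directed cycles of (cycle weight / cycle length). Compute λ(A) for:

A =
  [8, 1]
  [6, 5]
λ(A) = 7/2

Enumerate directed cycles and compute their means (weight / length). Sample:
  cycle 0 → 0: weight = 8, length = 1, mean = 8/1 ≈ 8.000
  cycle 1 → 1: weight = 5, length = 1, mean = 5/1 ≈ 5.000
  cycle 0 → 1 → 0: weight = 7, length = 2, mean = 7/2 ≈ 3.500
  cycle 1 → 0 → 1: weight = 7, length = 2, mean = 7/2 ≈ 3.500
Minimum mean = 3.500, attained e.g. along the cycle 0 → 1 → 0 with weight 7 and length 2. So λ(A) = 7/2 = 7/2.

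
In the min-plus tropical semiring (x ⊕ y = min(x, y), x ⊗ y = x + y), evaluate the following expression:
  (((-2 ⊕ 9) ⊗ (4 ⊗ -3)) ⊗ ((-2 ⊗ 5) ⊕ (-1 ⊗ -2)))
(((-2 ⊕ 9) ⊗ (4 ⊗ -3)) ⊗ ((-2 ⊗ 5) ⊕ (-1 ⊗ -2))) = -4

Expand innermost to outermost. Recall ⊕ takes the minimum of its arguments and ⊗ takes their sum. Working out the expression (((-2 ⊕ 9) ⊗ (4 ⊗ -3)) ⊗ ((-2 ⊗ 5) ⊕ (-1 ⊗ -2))) gives -4.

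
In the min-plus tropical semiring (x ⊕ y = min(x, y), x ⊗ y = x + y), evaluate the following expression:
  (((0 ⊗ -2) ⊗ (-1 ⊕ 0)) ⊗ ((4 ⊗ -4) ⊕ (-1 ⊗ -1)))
(((0 ⊗ -2) ⊗ (-1 ⊕ 0)) ⊗ ((4 ⊗ -4) ⊕ (-1 ⊗ -1))) = -5

Expand innermost to outermost. Recall ⊕ takes the minimum of its arguments and ⊗ takes their sum. Working out the expression (((0 ⊗ -2) ⊗ (-1 ⊕ 0)) ⊗ ((4 ⊗ -4) ⊕ (-1 ⊗ -1))) gives -5.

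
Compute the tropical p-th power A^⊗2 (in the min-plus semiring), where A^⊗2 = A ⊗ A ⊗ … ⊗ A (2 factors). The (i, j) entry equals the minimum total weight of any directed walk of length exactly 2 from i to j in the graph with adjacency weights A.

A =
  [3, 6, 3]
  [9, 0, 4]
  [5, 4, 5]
A^⊗2 =
  [6, 6, 6]
  [9, 0, 4]
  [8, 4, 8]

Each entry (A^⊗2)_ij equals the minimum over all length-2 walks i = v_0 → v_1 → … → v_2 = j of Σ_t A[v_t][v_{t+1}]. For example, for (i, j) = (0, 2) we minimise over 3 possible intermediate vertex sequences; the minimum is 6, attained along the walk 0 → 0 → 2.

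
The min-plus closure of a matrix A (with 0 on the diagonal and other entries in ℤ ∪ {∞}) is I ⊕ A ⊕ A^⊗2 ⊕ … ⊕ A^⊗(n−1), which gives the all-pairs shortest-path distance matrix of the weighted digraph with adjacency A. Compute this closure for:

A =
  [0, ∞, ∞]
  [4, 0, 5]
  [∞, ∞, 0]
Closure =
  [0, ∞, ∞]
  [4, 0, 5]
  [∞, ∞, 0]

This is the Floyd-Warshall all-pairs shortest-path computation. For each intermediate vertex k = 0, 1, …, 2, update dist[i][j] ← min(dist[i][j], dist[i][k] + dist[k][j]). The final matrix gives, for each (i, j), the minimum total weight of any directed path from i to j (possibly empty when i = j).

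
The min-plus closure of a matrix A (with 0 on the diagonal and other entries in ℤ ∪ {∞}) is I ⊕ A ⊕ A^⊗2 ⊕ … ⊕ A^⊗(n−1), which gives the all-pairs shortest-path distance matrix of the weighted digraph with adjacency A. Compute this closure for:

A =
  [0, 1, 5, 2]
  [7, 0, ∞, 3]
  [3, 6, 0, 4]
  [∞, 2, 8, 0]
Closure =
  [0, 1, 5, 2]
  [7, 0, 11, 3]
  [3, 4, 0, 4]
  [9, 2, 8, 0]

This is the Floyd-Warshall all-pairs shortest-path computation. For each intermediate vertex k = 0, 1, …, 3, update dist[i][j] ← min(dist[i][j], dist[i][k] + dist[k][j]). The final matrix gives, for each (i, j), the minimum total weight of any directed path from i to j (possibly empty when i = j).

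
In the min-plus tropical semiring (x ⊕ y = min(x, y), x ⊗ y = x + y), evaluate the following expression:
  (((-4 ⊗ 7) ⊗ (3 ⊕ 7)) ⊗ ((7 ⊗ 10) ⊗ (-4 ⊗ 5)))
(((-4 ⊗ 7) ⊗ (3 ⊕ 7)) ⊗ ((7 ⊗ 10) ⊗ (-4 ⊗ 5))) = 24

Expand innermost to outermost. Recall ⊕ takes the minimum of its arguments and ⊗ takes their sum. Working out the expression (((-4 ⊗ 7) ⊗ (3 ⊕ 7)) ⊗ ((7 ⊗ 10) ⊗ (-4 ⊗ 5))) gives 24.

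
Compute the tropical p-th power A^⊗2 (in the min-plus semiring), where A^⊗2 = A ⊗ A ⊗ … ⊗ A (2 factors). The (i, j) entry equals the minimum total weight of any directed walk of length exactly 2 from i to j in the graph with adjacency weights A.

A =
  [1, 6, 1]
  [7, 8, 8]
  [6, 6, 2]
A^⊗2 =
  [2, 7, 2]
  [8, 13, 8]
  [7, 8, 4]

Each entry (A^⊗2)_ij equals the minimum over all length-2 walks i = v_0 → v_1 → … → v_2 = j of Σ_t A[v_t][v_{t+1}]. For example, for (i, j) = (0, 2) we minimise over 3 possible intermediate vertex sequences; the minimum is 2, attained along the walk 0 → 0 → 2.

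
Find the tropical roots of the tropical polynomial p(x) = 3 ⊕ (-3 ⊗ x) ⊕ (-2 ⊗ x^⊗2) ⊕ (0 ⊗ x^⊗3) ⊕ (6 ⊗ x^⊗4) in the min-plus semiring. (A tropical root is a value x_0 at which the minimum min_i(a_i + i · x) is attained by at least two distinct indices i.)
Roots: {-6, -2, -1, 6}

Each tropical root is a break point of the lower envelope of the lines y = a_i + i · x (there are 5 lines, with slopes 0, 1, ..., 4). Only the lines that attain the minimum somewhere contribute to roots; other lines are dominated. Here the surviving (envelope) indices are i = 4, i = 3, i = 2, i = 1, i = 0.
Intersections between consecutive envelope lines give the roots: for adjacent envelope indices i < j the intersection is x = (a_i − a_j) / (j − i). Reading off the sorted break points: {-6, -2, -1, 6}.
Verification: at each break x_0, at least two indices attain the minimum of min_i(a_i + i · x_0).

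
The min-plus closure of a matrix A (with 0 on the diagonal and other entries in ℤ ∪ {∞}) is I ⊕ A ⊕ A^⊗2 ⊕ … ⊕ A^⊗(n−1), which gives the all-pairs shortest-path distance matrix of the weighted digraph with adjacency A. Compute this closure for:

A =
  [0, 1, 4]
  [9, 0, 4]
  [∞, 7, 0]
Closure =
  [0, 1, 4]
  [9, 0, 4]
  [16, 7, 0]

This is the Floyd-Warshall all-pairs shortest-path computation. For each intermediate vertex k = 0, 1, …, 2, update dist[i][j] ← min(dist[i][j], dist[i][k] + dist[k][j]). The final matrix gives, for each (i, j), the minimum total weight of any directed path from i to j (possibly empty when i = j).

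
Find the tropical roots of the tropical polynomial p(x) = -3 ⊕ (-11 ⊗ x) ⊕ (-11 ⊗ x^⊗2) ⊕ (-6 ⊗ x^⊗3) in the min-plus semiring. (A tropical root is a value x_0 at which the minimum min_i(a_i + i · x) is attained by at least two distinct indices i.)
Roots: {-5, 0, 8}

Each tropical root is a break point of the lower envelope of the lines y = a_i + i · x (there are 4 lines, with slopes 0, 1, ..., 3). Only the lines that attain the minimum somewhere contribute to roots; other lines are dominated. Here the surviving (envelope) indices are i = 3, i = 2, i = 1, i = 0.
Intersections between consecutive envelope lines give the roots: for adjacent envelope indices i < j the intersection is x = (a_i − a_j) / (j − i). Reading off the sorted break points: {-5, 0, 8}.
Verification: at each break x_0, at least two indices attain the minimum of min_i(a_i + i · x_0).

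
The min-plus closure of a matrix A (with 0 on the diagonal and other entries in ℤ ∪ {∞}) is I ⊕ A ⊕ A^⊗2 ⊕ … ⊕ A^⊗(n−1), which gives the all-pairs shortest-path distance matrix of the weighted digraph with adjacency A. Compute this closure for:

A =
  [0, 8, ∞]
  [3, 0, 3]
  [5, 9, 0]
Closure =
  [0, 8, 11]
  [3, 0, 3]
  [5, 9, 0]

This is the Floyd-Warshall all-pairs shortest-path computation. For each intermediate vertex k = 0, 1, …, 2, update dist[i][j] ← min(dist[i][j], dist[i][k] + dist[k][j]). The final matrix gives, for each (i, j), the minimum total weight of any directed path from i to j (possibly empty when i = j).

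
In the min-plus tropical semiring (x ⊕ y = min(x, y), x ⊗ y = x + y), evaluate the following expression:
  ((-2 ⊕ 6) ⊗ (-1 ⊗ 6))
((-2 ⊕ 6) ⊗ (-1 ⊗ 6)) = 3

Expand innermost to outermost. Recall ⊕ takes the minimum of its arguments and ⊗ takes their sum. Working out the expression ((-2 ⊕ 6) ⊗ (-1 ⊗ 6)) gives 3.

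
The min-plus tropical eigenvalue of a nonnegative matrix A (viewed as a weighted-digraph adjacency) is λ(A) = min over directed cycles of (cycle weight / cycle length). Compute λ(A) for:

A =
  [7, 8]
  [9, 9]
λ(A) = 7

Enumerate directed cycles and compute their means (weight / length). Sample:
  cycle 0 → 0: weight = 7, length = 1, mean = 7/1 ≈ 7.000
  cycle 1 → 1: weight = 9, length = 1, mean = 9/1 ≈ 9.000
  cycle 0 → 1 → 0: weight = 17, length = 2, mean = 17/2 ≈ 8.500
  cycle 1 → 0 → 1: weight = 17, length = 2, mean = 17/2 ≈ 8.500
Minimum mean = 7.000, attained e.g. along the cycle 0 → 0 with weight 7 and length 1. So λ(A) = 7/1 = 7.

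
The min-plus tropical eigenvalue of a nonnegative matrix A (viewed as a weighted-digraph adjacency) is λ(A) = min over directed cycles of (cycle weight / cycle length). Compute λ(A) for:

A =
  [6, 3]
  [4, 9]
λ(A) = 7/2

Enumerate directed cycles and compute their means (weight / length). Sample:
  cycle 0 → 0: weight = 6, length = 1, mean = 6/1 ≈ 6.000
  cycle 1 → 1: weight = 9, length = 1, mean = 9/1 ≈ 9.000
  cycle 0 → 1 → 0: weight = 7, length = 2, mean = 7/2 ≈ 3.500
  cycle 1 → 0 → 1: weight = 7, length = 2, mean = 7/2 ≈ 3.500
Minimum mean = 3.500, attained e.g. along the cycle 0 → 1 → 0 with weight 7 and length 2. So λ(A) = 7/2 = 7/2.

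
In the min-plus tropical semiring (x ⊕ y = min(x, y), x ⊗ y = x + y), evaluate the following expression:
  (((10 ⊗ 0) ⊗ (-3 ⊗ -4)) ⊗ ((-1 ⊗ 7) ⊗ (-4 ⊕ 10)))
(((10 ⊗ 0) ⊗ (-3 ⊗ -4)) ⊗ ((-1 ⊗ 7) ⊗ (-4 ⊕ 10))) = 5

Expand innermost to outermost. Recall ⊕ takes the minimum of its arguments and ⊗ takes their sum. Working out the expression (((10 ⊗ 0) ⊗ (-3 ⊗ -4)) ⊗ ((-1 ⊗ 7) ⊗ (-4 ⊕ 10))) gives 5.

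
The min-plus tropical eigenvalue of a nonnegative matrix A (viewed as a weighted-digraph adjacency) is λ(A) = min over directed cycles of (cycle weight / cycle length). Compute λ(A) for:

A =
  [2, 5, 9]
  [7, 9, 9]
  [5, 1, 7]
λ(A) = 2

Enumerate directed cycles and compute their means (weight / length). Sample:
  cycle 0 → 0: weight = 2, length = 1, mean = 2/1 ≈ 2.000
  cycle 1 → 1: weight = 9, length = 1, mean = 9/1 ≈ 9.000
  cycle 2 → 2: weight = 7, length = 1, mean = 7/1 ≈ 7.000
  cycle 0 → 1 → 0: weight = 12, length = 2, mean = 12/2 ≈ 6.000
  cycle 0 → 2 → 0: weight = 14, length = 2, mean = 14/2 ≈ 7.000
  cycle 1 → 0 → 1: weight = 12, length = 2, mean = 12/2 ≈ 6.000
Minimum mean = 2.000, attained e.g. along the cycle 0 → 0 with weight 2 and length 1. So λ(A) = 2/1 = 2.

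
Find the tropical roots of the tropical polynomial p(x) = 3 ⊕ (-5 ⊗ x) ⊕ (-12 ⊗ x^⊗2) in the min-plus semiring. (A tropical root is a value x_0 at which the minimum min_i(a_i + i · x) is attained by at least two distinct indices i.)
Roots: {7, 8}

Each tropical root is a break point of the lower envelope of the lines y = a_i + i · x (there are 3 lines, with slopes 0, 1, ..., 2). Only the lines that attain the minimum somewhere contribute to roots; other lines are dominated. Here the surviving (envelope) indices are i = 2, i = 1, i = 0.
Intersections between consecutive envelope lines give the roots: for adjacent envelope indices i < j the intersection is x = (a_i − a_j) / (j − i). Reading off the sorted break points: {7, 8}.
Verification: at each break x_0, at least two indices attain the minimum of min_i(a_i + i · x_0).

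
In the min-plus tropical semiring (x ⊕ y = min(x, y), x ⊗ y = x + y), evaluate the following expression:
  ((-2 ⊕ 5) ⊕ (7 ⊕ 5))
((-2 ⊕ 5) ⊕ (7 ⊕ 5)) = -2

Expand innermost to outermost. Recall ⊕ takes the minimum of its arguments and ⊗ takes their sum. Working out the expression ((-2 ⊕ 5) ⊕ (7 ⊕ 5)) gives -2.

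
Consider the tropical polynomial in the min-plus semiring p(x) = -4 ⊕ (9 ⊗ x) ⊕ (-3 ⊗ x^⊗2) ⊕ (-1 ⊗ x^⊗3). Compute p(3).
p(3) = -4

A tropical monomial a ⊗ x^⊗i evaluates to a + i · x. Evaluating each term at x = 3:
  Term 0 contributes -4 + 0 · 3 = -4
  Term 1 contributes 9 + 1 · 3 = 12
  Term 2 contributes -3 + 2 · 3 = 3
  Term 3 contributes -1 + 3 · 3 = 8
p(3) = ⊕ of these = min[-4, 12, 3, 8] = -4.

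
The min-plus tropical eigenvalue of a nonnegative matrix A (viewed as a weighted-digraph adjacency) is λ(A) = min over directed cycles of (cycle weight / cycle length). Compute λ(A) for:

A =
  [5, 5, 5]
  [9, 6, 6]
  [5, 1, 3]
λ(A) = 3

Enumerate directed cycles and compute their means (weight / length). Sample:
  cycle 0 → 0: weight = 5, length = 1, mean = 5/1 ≈ 5.000
  cycle 1 → 1: weight = 6, length = 1, mean = 6/1 ≈ 6.000
  cycle 2 → 2: weight = 3, length = 1, mean = 3/1 ≈ 3.000
  cycle 0 → 1 → 0: weight = 14, length = 2, mean = 14/2 ≈ 7.000
  cycle 0 → 2 → 0: weight = 10, length = 2, mean = 10/2 ≈ 5.000
  cycle 1 → 0 → 1: weight = 14, length = 2, mean = 14/2 ≈ 7.000
Minimum mean = 3.000, attained e.g. along the cycle 2 → 2 with weight 3 and length 1. So λ(A) = 3/1 = 3.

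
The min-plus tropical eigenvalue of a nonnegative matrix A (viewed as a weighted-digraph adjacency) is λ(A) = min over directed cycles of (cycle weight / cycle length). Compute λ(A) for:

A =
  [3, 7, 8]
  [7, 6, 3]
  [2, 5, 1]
λ(A) = 1

Enumerate directed cycles and compute their means (weight / length). Sample:
  cycle 0 → 0: weight = 3, length = 1, mean = 3/1 ≈ 3.000
  cycle 1 → 1: weight = 6, length = 1, mean = 6/1 ≈ 6.000
  cycle 2 → 2: weight = 1, length = 1, mean = 1/1 ≈ 1.000
  cycle 0 → 1 → 0: weight = 14, length = 2, mean = 14/2 ≈ 7.000
  cycle 0 → 2 → 0: weight = 10, length = 2, mean = 10/2 ≈ 5.000
  cycle 1 → 0 → 1: weight = 14, length = 2, mean = 14/2 ≈ 7.000
Minimum mean = 1.000, attained e.g. along the cycle 2 → 2 with weight 1 and length 1. So λ(A) = 1/1 = 1.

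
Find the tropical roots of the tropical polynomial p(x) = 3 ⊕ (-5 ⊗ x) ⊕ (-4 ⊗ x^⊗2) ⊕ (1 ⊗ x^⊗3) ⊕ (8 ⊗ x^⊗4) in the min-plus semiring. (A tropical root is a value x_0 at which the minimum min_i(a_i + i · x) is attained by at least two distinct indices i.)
Roots: {-7, -5, -1, 8}

Each tropical root is a break point of the lower envelope of the lines y = a_i + i · x (there are 5 lines, with slopes 0, 1, ..., 4). Only the lines that attain the minimum somewhere contribute to roots; other lines are dominated. Here the surviving (envelope) indices are i = 4, i = 3, i = 2, i = 1, i = 0.
Intersections between consecutive envelope lines give the roots: for adjacent envelope indices i < j the intersection is x = (a_i − a_j) / (j − i). Reading off the sorted break points: {-7, -5, -1, 8}.
Verification: at each break x_0, at least two indices attain the minimum of min_i(a_i + i · x_0).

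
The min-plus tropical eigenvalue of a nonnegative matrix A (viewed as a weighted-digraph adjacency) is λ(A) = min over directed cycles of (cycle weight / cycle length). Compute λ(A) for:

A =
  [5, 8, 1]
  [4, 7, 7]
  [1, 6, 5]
λ(A) = 1

Enumerate directed cycles and compute their means (weight / length). Sample:
  cycle 0 → 0: weight = 5, length = 1, mean = 5/1 ≈ 5.000
  cycle 1 → 1: weight = 7, length = 1, mean = 7/1 ≈ 7.000
  cycle 2 → 2: weight = 5, length = 1, mean = 5/1 ≈ 5.000
  cycle 0 → 1 → 0: weight = 12, length = 2, mean = 12/2 ≈ 6.000
  cycle 0 → 2 → 0: weight = 2, length = 2, mean = 2/2 ≈ 1.000
  cycle 1 → 0 → 1: weight = 12, length = 2, mean = 12/2 ≈ 6.000
Minimum mean = 1.000, attained e.g. along the cycle 0 → 2 → 0 with weight 2 and length 2. So λ(A) = 2/2 = 1.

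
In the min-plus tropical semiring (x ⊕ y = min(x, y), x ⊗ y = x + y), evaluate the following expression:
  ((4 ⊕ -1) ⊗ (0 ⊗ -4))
((4 ⊕ -1) ⊗ (0 ⊗ -4)) = -5

Expand innermost to outermost. Recall ⊕ takes the minimum of its arguments and ⊗ takes their sum. Working out the expression ((4 ⊕ -1) ⊗ (0 ⊗ -4)) gives -5.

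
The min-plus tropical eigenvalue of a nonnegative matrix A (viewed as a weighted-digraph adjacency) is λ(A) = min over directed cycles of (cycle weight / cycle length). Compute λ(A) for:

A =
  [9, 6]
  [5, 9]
λ(A) = 11/2

Enumerate directed cycles and compute their means (weight / length). Sample:
  cycle 0 → 0: weight = 9, length = 1, mean = 9/1 ≈ 9.000
  cycle 1 → 1: weight = 9, length = 1, mean = 9/1 ≈ 9.000
  cycle 0 → 1 → 0: weight = 11, length = 2, mean = 11/2 ≈ 5.500
  cycle 1 → 0 → 1: weight = 11, length = 2, mean = 11/2 ≈ 5.500
Minimum mean = 5.500, attained e.g. along the cycle 0 → 1 → 0 with weight 11 and length 2. So λ(A) = 11/2 = 11/2.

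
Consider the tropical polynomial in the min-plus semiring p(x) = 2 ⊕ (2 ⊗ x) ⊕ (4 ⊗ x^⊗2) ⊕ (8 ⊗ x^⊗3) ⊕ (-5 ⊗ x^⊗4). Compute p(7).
p(7) = 2

A tropical monomial a ⊗ x^⊗i evaluates to a + i · x. Evaluating each term at x = 7:
  Term 0 contributes 2 + 0 · 7 = 2
  Term 1 contributes 2 + 1 · 7 = 9
  Term 2 contributes 4 + 2 · 7 = 18
  Term 3 contributes 8 + 3 · 7 = 29
  Term 4 contributes -5 + 4 · 7 = 23
p(7) = ⊕ of these = min[2, 9, 18, 29, 23] = 2.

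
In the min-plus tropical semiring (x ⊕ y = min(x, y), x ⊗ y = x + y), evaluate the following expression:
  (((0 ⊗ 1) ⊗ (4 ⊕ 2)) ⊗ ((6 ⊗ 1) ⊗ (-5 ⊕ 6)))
(((0 ⊗ 1) ⊗ (4 ⊕ 2)) ⊗ ((6 ⊗ 1) ⊗ (-5 ⊕ 6))) = 5

Expand innermost to outermost. Recall ⊕ takes the minimum of its arguments and ⊗ takes their sum. Working out the expression (((0 ⊗ 1) ⊗ (4 ⊕ 2)) ⊗ ((6 ⊗ 1) ⊗ (-5 ⊕ 6))) gives 5.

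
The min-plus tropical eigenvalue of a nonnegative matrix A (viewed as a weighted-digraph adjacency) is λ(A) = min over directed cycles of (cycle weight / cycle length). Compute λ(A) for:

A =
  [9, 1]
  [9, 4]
λ(A) = 4

Enumerate directed cycles and compute their means (weight / length). Sample:
  cycle 0 → 0: weight = 9, length = 1, mean = 9/1 ≈ 9.000
  cycle 1 → 1: weight = 4, length = 1, mean = 4/1 ≈ 4.000
  cycle 0 → 1 → 0: weight = 10, length = 2, mean = 10/2 ≈ 5.000
  cycle 1 → 0 → 1: weight = 10, length = 2, mean = 10/2 ≈ 5.000
Minimum mean = 4.000, attained e.g. along the cycle 1 → 1 with weight 4 and length 1. So λ(A) = 4/1 = 4.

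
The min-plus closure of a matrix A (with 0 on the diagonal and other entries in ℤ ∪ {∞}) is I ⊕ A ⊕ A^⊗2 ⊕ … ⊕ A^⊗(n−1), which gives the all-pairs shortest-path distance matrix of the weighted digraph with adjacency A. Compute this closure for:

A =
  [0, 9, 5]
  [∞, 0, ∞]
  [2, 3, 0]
Closure =
  [0, 8, 5]
  [∞, 0, ∞]
  [2, 3, 0]

This is the Floyd-Warshall all-pairs shortest-path computation. For each intermediate vertex k = 0, 1, …, 2, update dist[i][j] ← min(dist[i][j], dist[i][k] + dist[k][j]). The final matrix gives, for each (i, j), the minimum total weight of any directed path from i to j (possibly empty when i = j).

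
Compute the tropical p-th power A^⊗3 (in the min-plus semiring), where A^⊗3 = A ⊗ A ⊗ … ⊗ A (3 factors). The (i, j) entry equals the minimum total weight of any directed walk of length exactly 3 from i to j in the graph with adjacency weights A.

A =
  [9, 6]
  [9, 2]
A^⊗3 =
  [17, 10]
  [13, 6]

Each entry (A^⊗3)_ij equals the minimum over all length-3 walks i = v_0 → v_1 → … → v_3 = j of Σ_t A[v_t][v_{t+1}]. For example, for (i, j) = (0, 1) we minimise over 4 possible intermediate vertex sequences; the minimum is 10, attained along the walk 0 → 1 → 1 → 1.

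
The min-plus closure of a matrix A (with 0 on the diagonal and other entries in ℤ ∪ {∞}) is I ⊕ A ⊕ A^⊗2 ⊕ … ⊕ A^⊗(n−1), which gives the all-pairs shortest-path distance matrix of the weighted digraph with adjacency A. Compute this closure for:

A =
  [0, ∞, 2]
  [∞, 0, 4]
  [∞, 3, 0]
Closure =
  [0, 5, 2]
  [∞, 0, 4]
  [∞, 3, 0]

This is the Floyd-Warshall all-pairs shortest-path computation. For each intermediate vertex k = 0, 1, …, 2, update dist[i][j] ← min(dist[i][j], dist[i][k] + dist[k][j]). The final matrix gives, for each (i, j), the minimum total weight of any directed path from i to j (possibly empty when i = j).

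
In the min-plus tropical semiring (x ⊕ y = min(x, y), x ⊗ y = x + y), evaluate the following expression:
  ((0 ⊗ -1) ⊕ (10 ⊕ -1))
((0 ⊗ -1) ⊕ (10 ⊕ -1)) = -1

Expand innermost to outermost. Recall ⊕ takes the minimum of its arguments and ⊗ takes their sum. Working out the expression ((0 ⊗ -1) ⊕ (10 ⊕ -1)) gives -1.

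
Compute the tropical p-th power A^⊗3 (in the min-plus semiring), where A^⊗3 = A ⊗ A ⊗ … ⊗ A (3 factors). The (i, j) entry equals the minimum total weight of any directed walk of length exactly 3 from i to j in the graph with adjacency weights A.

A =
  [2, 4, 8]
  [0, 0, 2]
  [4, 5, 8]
A^⊗3 =
  [4, 4, 6]
  [0, 0, 2]
  [5, 5, 7]

Each entry (A^⊗3)_ij equals the minimum over all length-3 walks i = v_0 → v_1 → … → v_3 = j of Σ_t A[v_t][v_{t+1}]. For example, for (i, j) = (0, 2) we minimise over 9 possible intermediate vertex sequences; the minimum is 6, attained along the walk 0 → 1 → 1 → 2.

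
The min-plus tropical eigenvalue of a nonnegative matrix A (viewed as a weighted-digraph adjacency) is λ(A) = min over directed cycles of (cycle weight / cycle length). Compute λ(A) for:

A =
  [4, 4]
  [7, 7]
λ(A) = 4

Enumerate directed cycles and compute their means (weight / length). Sample:
  cycle 0 → 0: weight = 4, length = 1, mean = 4/1 ≈ 4.000
  cycle 1 → 1: weight = 7, length = 1, mean = 7/1 ≈ 7.000
  cycle 0 → 1 → 0: weight = 11, length = 2, mean = 11/2 ≈ 5.500
  cycle 1 → 0 → 1: weight = 11, length = 2, mean = 11/2 ≈ 5.500
Minimum mean = 4.000, attained e.g. along the cycle 0 → 0 with weight 4 and length 1. So λ(A) = 4/1 = 4.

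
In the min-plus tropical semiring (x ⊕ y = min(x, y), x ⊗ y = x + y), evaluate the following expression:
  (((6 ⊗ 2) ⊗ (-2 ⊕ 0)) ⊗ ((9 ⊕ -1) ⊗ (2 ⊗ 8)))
(((6 ⊗ 2) ⊗ (-2 ⊕ 0)) ⊗ ((9 ⊕ -1) ⊗ (2 ⊗ 8))) = 15

Expand innermost to outermost. Recall ⊕ takes the minimum of its arguments and ⊗ takes their sum. Working out the expression (((6 ⊗ 2) ⊗ (-2 ⊕ 0)) ⊗ ((9 ⊕ -1) ⊗ (2 ⊗ 8))) gives 15.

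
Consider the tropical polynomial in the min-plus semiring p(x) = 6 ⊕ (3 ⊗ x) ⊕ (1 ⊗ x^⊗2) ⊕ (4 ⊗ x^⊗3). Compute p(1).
p(1) = 3

A tropical monomial a ⊗ x^⊗i evaluates to a + i · x. Evaluating each term at x = 1:
  Term 0 contributes 6 + 0 · 1 = 6
  Term 1 contributes 3 + 1 · 1 = 4
  Term 2 contributes 1 + 2 · 1 = 3
  Term 3 contributes 4 + 3 · 1 = 7
p(1) = ⊕ of these = min[6, 4, 3, 7] = 3.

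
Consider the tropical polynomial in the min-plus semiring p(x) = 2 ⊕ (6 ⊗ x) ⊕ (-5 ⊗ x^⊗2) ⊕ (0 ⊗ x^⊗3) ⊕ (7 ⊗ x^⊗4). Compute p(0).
p(0) = -5

A tropical monomial a ⊗ x^⊗i evaluates to a + i · x. Evaluating each term at x = 0:
  Term 0 contributes 2 + 0 · 0 = 2
  Term 1 contributes 6 + 1 · 0 = 6
  Term 2 contributes -5 + 2 · 0 = -5
  Term 3 contributes 0 + 3 · 0 = 0
  Term 4 contributes 7 + 4 · 0 = 7
p(0) = ⊕ of these = min[2, 6, -5, 0, 7] = -5.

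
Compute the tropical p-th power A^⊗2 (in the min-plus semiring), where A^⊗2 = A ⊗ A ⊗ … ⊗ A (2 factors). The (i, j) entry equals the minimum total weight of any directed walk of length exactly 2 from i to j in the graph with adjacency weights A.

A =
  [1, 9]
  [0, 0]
A^⊗2 =
  [2, 9]
  [0, 0]

Each entry (A^⊗2)_ij equals the minimum over all length-2 walks i = v_0 → v_1 → … → v_2 = j of Σ_t A[v_t][v_{t+1}]. For example, for (i, j) = (0, 1) we minimise over 2 possible intermediate vertex sequences; the minimum is 9, attained along the walk 0 → 1 → 1.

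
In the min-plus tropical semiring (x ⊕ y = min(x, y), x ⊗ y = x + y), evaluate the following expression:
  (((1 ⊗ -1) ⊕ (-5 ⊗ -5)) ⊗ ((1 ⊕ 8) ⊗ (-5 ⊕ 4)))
(((1 ⊗ -1) ⊕ (-5 ⊗ -5)) ⊗ ((1 ⊕ 8) ⊗ (-5 ⊕ 4))) = -14

Expand innermost to outermost. Recall ⊕ takes the minimum of its arguments and ⊗ takes their sum. Working out the expression (((1 ⊗ -1) ⊕ (-5 ⊗ -5)) ⊗ ((1 ⊕ 8) ⊗ (-5 ⊕ 4))) gives -14.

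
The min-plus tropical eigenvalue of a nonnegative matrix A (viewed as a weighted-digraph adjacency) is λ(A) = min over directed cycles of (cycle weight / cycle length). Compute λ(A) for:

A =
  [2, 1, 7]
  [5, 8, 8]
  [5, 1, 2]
λ(A) = 2

Enumerate directed cycles and compute their means (weight / length). Sample:
  cycle 0 → 0: weight = 2, length = 1, mean = 2/1 ≈ 2.000
  cycle 1 → 1: weight = 8, length = 1, mean = 8/1 ≈ 8.000
  cycle 2 → 2: weight = 2, length = 1, mean = 2/1 ≈ 2.000
  cycle 0 → 1 → 0: weight = 6, length = 2, mean = 6/2 ≈ 3.000
  cycle 0 → 2 → 0: weight = 12, length = 2, mean = 12/2 ≈ 6.000
  cycle 1 → 0 → 1: weight = 6, length = 2, mean = 6/2 ≈ 3.000
Minimum mean = 2.000, attained e.g. along the cycle 0 → 0 with weight 2 and length 1. So λ(A) = 2/1 = 2.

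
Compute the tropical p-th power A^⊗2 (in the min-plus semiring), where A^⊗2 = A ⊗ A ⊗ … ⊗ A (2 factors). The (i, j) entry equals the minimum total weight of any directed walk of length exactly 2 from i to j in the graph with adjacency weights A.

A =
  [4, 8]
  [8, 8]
A^⊗2 =
  [8, 12]
  [12, 16]

Each entry (A^⊗2)_ij equals the minimum over all length-2 walks i = v_0 → v_1 → … → v_2 = j of Σ_t A[v_t][v_{t+1}]. For example, for (i, j) = (0, 1) we minimise over 2 possible intermediate vertex sequences; the minimum is 12, attained along the walk 0 → 0 → 1.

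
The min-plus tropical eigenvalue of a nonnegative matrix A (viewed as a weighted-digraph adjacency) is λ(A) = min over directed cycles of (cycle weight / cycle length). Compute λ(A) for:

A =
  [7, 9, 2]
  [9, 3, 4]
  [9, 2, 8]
λ(A) = 3

Enumerate directed cycles and compute their means (weight / length). Sample:
  cycle 0 → 0: weight = 7, length = 1, mean = 7/1 ≈ 7.000
  cycle 1 → 1: weight = 3, length = 1, mean = 3/1 ≈ 3.000
  cycle 2 → 2: weight = 8, length = 1, mean = 8/1 ≈ 8.000
  cycle 0 → 1 → 0: weight = 18, length = 2, mean = 18/2 ≈ 9.000
  cycle 0 → 2 → 0: weight = 11, length = 2, mean = 11/2 ≈ 5.500
  cycle 1 → 0 → 1: weight = 18, length = 2, mean = 18/2 ≈ 9.000
Minimum mean = 3.000, attained e.g. along the cycle 1 → 1 with weight 3 and length 1. So λ(A) = 3/1 = 3.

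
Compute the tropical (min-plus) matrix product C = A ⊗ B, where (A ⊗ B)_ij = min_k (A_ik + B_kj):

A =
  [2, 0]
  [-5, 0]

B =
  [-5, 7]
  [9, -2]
A ⊗ B =
  [-3, -2]
  [-10, -2]

Apply the min-plus product entry-by-entry:
  C[0][0] = min over k of (A[0][0] + B[0][0] = 2 + -5 = -3, A[0][1] + B[1][0] = 0 + 9 = 9) = -3 (attained at k = 0)
  C[0][1] = min over k of (A[0][0] + B[0][1] = 2 + 7 = 9, A[0][1] + B[1][1] = 0 + -2 = -2) = -2 (attained at k = 1)
  C[1][0] = min over k of (A[1][0] + B[0][0] = -5 + -5 = -10, A[1][1] + B[1][0] = 0 + 9 = 9) = -10 (attained at k = 0)
  C[1][1] = min over k of (A[1][0] + B[0][1] = -5 + 7 = 2, A[1][1] + B[1][1] = 0 + -2 = -2) = -2 (attained at k = 1)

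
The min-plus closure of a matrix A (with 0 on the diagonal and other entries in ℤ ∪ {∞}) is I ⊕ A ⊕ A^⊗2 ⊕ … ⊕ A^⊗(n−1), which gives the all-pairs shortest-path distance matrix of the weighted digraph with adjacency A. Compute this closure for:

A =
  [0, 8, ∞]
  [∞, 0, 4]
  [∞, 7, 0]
Closure =
  [0, 8, 12]
  [∞, 0, 4]
  [∞, 7, 0]

This is the Floyd-Warshall all-pairs shortest-path computation. For each intermediate vertex k = 0, 1, …, 2, update dist[i][j] ← min(dist[i][j], dist[i][k] + dist[k][j]). The final matrix gives, for each (i, j), the minimum total weight of any directed path from i to j (possibly empty when i = j).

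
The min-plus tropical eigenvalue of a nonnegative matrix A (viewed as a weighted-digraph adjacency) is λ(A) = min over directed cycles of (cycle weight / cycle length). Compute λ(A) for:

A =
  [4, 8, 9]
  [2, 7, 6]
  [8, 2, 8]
λ(A) = 4

Enumerate directed cycles and compute their means (weight / length). Sample:
  cycle 0 → 0: weight = 4, length = 1, mean = 4/1 ≈ 4.000
  cycle 1 → 1: weight = 7, length = 1, mean = 7/1 ≈ 7.000
  cycle 2 → 2: weight = 8, length = 1, mean = 8/1 ≈ 8.000
  cycle 0 → 1 → 0: weight = 10, length = 2, mean = 10/2 ≈ 5.000
  cycle 0 → 2 → 0: weight = 17, length = 2, mean = 17/2 ≈ 8.500
  cycle 1 → 0 → 1: weight = 10, length = 2, mean = 10/2 ≈ 5.000
Minimum mean = 4.000, attained e.g. along the cycle 0 → 0 with weight 4 and length 1. So λ(A) = 4/1 = 4.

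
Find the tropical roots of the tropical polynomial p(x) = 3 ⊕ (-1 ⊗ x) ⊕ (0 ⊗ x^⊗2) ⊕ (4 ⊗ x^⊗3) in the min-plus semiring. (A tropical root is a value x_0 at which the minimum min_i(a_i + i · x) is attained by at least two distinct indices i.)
Roots: {-4, -1, 4}

Each tropical root is a break point of the lower envelope of the lines y = a_i + i · x (there are 4 lines, with slopes 0, 1, ..., 3). Only the lines that attain the minimum somewhere contribute to roots; other lines are dominated. Here the surviving (envelope) indices are i = 3, i = 2, i = 1, i = 0.
Intersections between consecutive envelope lines give the roots: for adjacent envelope indices i < j the intersection is x = (a_i − a_j) / (j − i). Reading off the sorted break points: {-4, -1, 4}.
Verification: at each break x_0, at least two indices attain the minimum of min_i(a_i + i · x_0).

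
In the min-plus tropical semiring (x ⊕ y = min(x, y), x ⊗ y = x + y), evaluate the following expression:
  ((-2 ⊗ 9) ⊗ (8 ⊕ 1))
((-2 ⊗ 9) ⊗ (8 ⊕ 1)) = 8

Expand innermost to outermost. Recall ⊕ takes the minimum of its arguments and ⊗ takes their sum. Working out the expression ((-2 ⊗ 9) ⊗ (8 ⊕ 1)) gives 8.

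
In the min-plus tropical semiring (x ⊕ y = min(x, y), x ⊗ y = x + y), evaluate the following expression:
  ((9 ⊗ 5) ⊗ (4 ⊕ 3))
((9 ⊗ 5) ⊗ (4 ⊕ 3)) = 17

Expand innermost to outermost. Recall ⊕ takes the minimum of its arguments and ⊗ takes their sum. Working out the expression ((9 ⊗ 5) ⊗ (4 ⊕ 3)) gives 17.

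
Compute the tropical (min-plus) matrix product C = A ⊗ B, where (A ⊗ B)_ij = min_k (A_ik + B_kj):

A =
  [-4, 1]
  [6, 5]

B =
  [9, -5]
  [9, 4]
A ⊗ B =
  [5, -9]
  [14, 1]

Apply the min-plus product entry-by-entry:
  C[0][0] = min over k of (A[0][0] + B[0][0] = -4 + 9 = 5, A[0][1] + B[1][0] = 1 + 9 = 10) = 5 (attained at k = 0)
  C[0][1] = min over k of (A[0][0] + B[0][1] = -4 + -5 = -9, A[0][1] + B[1][1] = 1 + 4 = 5) = -9 (attained at k = 0)
  C[1][0] = min over k of (A[1][0] + B[0][0] = 6 + 9 = 15, A[1][1] + B[1][0] = 5 + 9 = 14) = 14 (attained at k = 1)
  C[1][1] = min over k of (A[1][0] + B[0][1] = 6 + -5 = 1, A[1][1] + B[1][1] = 5 + 4 = 9) = 1 (attained at k = 0)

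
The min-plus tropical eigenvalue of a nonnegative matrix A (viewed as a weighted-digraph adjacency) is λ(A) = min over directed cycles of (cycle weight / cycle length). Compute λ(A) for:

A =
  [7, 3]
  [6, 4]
λ(A) = 4

Enumerate directed cycles and compute their means (weight / length). Sample:
  cycle 0 → 0: weight = 7, length = 1, mean = 7/1 ≈ 7.000
  cycle 1 → 1: weight = 4, length = 1, mean = 4/1 ≈ 4.000
  cycle 0 → 1 → 0: weight = 9, length = 2, mean = 9/2 ≈ 4.500
  cycle 1 → 0 → 1: weight = 9, length = 2, mean = 9/2 ≈ 4.500
Minimum mean = 4.000, attained e.g. along the cycle 1 → 1 with weight 4 and length 1. So λ(A) = 4/1 = 4.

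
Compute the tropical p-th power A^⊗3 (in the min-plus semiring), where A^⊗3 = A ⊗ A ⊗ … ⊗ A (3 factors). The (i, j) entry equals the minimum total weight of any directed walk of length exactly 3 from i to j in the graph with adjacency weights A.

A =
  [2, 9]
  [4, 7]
A^⊗3 =
  [6, 13]
  [8, 15]

Each entry (A^⊗3)_ij equals the minimum over all length-3 walks i = v_0 → v_1 → … → v_3 = j of Σ_t A[v_t][v_{t+1}]. For example, for (i, j) = (0, 1) we minimise over 4 possible intermediate vertex sequences; the minimum is 13, attained along the walk 0 → 0 → 0 → 1.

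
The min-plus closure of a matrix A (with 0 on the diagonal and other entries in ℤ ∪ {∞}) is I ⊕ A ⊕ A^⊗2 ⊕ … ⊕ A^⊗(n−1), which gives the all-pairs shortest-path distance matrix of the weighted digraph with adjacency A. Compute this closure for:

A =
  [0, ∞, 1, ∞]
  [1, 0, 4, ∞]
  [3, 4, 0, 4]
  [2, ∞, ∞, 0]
Closure =
  [0, 5, 1, 5]
  [1, 0, 2, 6]
  [3, 4, 0, 4]
  [2, 7, 3, 0]

This is the Floyd-Warshall all-pairs shortest-path computation. For each intermediate vertex k = 0, 1, …, 3, update dist[i][j] ← min(dist[i][j], dist[i][k] + dist[k][j]). The final matrix gives, for each (i, j), the minimum total weight of any directed path from i to j (possibly empty when i = j).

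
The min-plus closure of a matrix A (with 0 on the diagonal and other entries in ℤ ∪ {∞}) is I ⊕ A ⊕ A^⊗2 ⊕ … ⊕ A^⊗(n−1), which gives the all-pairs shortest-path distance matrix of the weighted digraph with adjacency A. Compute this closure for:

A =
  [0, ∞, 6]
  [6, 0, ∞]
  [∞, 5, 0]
Closure =
  [0, 11, 6]
  [6, 0, 12]
  [11, 5, 0]

This is the Floyd-Warshall all-pairs shortest-path computation. For each intermediate vertex k = 0, 1, …, 2, update dist[i][j] ← min(dist[i][j], dist[i][k] + dist[k][j]). The final matrix gives, for each (i, j), the minimum total weight of any directed path from i to j (possibly empty when i = j).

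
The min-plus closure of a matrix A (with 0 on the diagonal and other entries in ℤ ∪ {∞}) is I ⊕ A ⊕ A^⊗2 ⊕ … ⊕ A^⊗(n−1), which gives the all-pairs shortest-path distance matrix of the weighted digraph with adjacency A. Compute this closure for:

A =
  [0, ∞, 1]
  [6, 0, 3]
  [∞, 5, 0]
Closure =
  [0, 6, 1]
  [6, 0, 3]
  [11, 5, 0]

This is the Floyd-Warshall all-pairs shortest-path computation. For each intermediate vertex k = 0, 1, …, 2, update dist[i][j] ← min(dist[i][j], dist[i][k] + dist[k][j]). The final matrix gives, for each (i, j), the minimum total weight of any directed path from i to j (possibly empty when i = j).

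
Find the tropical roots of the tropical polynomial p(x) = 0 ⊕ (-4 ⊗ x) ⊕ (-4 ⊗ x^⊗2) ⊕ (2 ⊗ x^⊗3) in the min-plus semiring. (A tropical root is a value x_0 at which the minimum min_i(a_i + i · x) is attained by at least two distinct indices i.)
Roots: {-6, 0, 4}

Each tropical root is a break point of the lower envelope of the lines y = a_i + i · x (there are 4 lines, with slopes 0, 1, ..., 3). Only the lines that attain the minimum somewhere contribute to roots; other lines are dominated. Here the surviving (envelope) indices are i = 3, i = 2, i = 1, i = 0.
Intersections between consecutive envelope lines give the roots: for adjacent envelope indices i < j the intersection is x = (a_i − a_j) / (j − i). Reading off the sorted break points: {-6, 0, 4}.
Verification: at each break x_0, at least two indices attain the minimum of min_i(a_i + i · x_0).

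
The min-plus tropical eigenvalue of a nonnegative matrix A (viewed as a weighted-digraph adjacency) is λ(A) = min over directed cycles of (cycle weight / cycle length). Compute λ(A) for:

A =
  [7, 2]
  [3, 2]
λ(A) = 2

Enumerate directed cycles and compute their means (weight / length). Sample:
  cycle 0 → 0: weight = 7, length = 1, mean = 7/1 ≈ 7.000
  cycle 1 → 1: weight = 2, length = 1, mean = 2/1 ≈ 2.000
  cycle 0 → 1 → 0: weight = 5, length = 2, mean = 5/2 ≈ 2.500
  cycle 1 → 0 → 1: weight = 5, length = 2, mean = 5/2 ≈ 2.500
Minimum mean = 2.000, attained e.g. along the cycle 1 → 1 with weight 2 and length 1. So λ(A) = 2/1 = 2.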